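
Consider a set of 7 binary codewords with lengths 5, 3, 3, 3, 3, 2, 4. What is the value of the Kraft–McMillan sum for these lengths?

0.84375

With common denominator 2^5 = 32: Σ 2^(−ℓᵢ) = 1/32 + 4/32 + 4/32 + 4/32 + 4/32 + 8/32 + 2/32 = 27/32 = 0.84375.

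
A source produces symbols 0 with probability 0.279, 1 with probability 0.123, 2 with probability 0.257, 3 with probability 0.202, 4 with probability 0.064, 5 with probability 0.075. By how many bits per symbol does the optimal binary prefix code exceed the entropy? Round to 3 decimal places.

0.011 bits

Entropy H = −Σ p log₂ p ≈ 2.3897 bits.
Huffman merges: 8/125+3/40→139/1000; 123/1000+139/1000→131/500; 101/500+257/1000→459/1000; 131/500+279/1000→541/1000; 459/1000+541/1000→1. L = 2401/1000 ≈ 2.4010.
L − H = 2.4010 − 2.3897 = 0.011 bits.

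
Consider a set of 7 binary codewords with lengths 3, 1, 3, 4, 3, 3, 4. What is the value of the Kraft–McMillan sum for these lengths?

With common denominator 2^4 = 16: Σ 2^(−ℓᵢ) = 2/16 + 8/16 + 2/16 + 1/16 + 2/16 + 2/16 + 1/16 = 18/16 = 1.125.

1.125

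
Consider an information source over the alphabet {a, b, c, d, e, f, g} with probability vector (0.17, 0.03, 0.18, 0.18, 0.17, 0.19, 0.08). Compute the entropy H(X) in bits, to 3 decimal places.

2.658 bits

H = −Σ pᵢ log₂ pᵢ.
−0.17·log₂(0.17) = 0.4346
−0.03·log₂(0.03) = 0.1518
−0.18·log₂(0.18) = 0.4453
−0.18·log₂(0.18) = 0.4453
−0.17·log₂(0.17) = 0.4346
−0.19·log₂(0.19) = 0.4552
−0.08·log₂(0.08) = 0.2915
Sum ≈ 2.6583 → 2.658 bits.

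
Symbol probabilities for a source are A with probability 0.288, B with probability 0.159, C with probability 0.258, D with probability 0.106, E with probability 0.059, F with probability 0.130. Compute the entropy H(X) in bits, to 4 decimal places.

H = −Σ pᵢ log₂ pᵢ.
−0.288·log₂(0.288) = 0.5172
−0.159·log₂(0.159) = 0.4218
−0.258·log₂(0.258) = 0.5043
−0.106·log₂(0.106) = 0.3432
−0.059·log₂(0.059) = 0.2409
−0.130·log₂(0.130) = 0.3826
Sum ≈ 2.4101 → 2.4101 bits.

2.4101 bits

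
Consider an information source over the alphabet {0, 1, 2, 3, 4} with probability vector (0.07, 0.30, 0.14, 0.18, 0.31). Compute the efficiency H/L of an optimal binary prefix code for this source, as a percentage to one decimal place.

97.6%

Entropy H = −Σ p log₂ p ≈ 2.1559 bits.
Huffman merges: 7/100+7/50→21/100; 9/50+21/100→39/100; 3/10+31/100→61/100; 39/100+61/100→1. L = 221/100 ≈ 2.2100.
Efficiency = H/L = 2.1559/2.2100 = 97.6%.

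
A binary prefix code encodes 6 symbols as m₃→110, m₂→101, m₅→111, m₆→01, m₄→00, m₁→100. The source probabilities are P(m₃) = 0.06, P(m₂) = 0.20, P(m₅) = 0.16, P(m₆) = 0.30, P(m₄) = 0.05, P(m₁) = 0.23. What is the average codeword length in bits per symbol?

2.65 bits/symbol

L̄ = Σ pᵢ·ℓᵢ = 0.06·3 + 0.20·3 + 0.16·3 + 0.30·2 + 0.05·2 + 0.23·3 = 2.65 bits/symbol.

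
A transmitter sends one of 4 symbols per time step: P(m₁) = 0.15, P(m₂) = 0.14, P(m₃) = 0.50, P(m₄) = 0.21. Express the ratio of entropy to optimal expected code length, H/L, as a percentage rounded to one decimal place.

99.5%

Entropy H = −Σ p log₂ p ≈ 1.7805 bits.
Huffman merges: 7/50+3/20→29/100; 21/100+29/100→1/2; 1/2+1/2→1. L = 179/100 ≈ 1.7900.
Efficiency = H/L = 1.7805/1.7900 = 99.5%.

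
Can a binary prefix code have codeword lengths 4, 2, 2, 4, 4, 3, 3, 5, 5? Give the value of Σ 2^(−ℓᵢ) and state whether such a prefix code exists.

With common denominator 2^5 = 32: Σ 2^(−ℓᵢ) = 2/32 + 8/32 + 8/32 + 2/32 + 2/32 + 4/32 + 4/32 + 1/32 + 1/32 = 32/32 = 1.
Kraft's inequality requires Σ ≤ 1; here Σ = 1 ≤ 1, so such a prefix code exists.

1; yes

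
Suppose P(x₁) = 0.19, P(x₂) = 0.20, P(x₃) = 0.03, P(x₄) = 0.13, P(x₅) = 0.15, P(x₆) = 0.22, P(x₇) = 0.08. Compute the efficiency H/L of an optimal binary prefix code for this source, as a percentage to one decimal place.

Entropy H = −Σ p log₂ p ≈ 2.6366 bits.
Huffman merges: 3/100+2/25→11/100; 11/100+13/100→6/25; 3/20+19/100→17/50; 1/5+11/50→21/50; 6/25+17/50→29/50; 21/50+29/50→1. L = 269/100 ≈ 2.6900.
Efficiency = H/L = 2.6366/2.6900 = 98.0%.

98.0%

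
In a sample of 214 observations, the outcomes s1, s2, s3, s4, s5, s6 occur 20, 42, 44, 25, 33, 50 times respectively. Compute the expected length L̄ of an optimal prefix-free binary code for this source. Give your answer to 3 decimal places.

Probabilities are the counts divided by 214.
Repeatedly combine the two least-probable nodes; the expected code length is the sum of the merged weights.
merge 10/107 + 25/214 → 45/214
merge 33/214 + 21/107 → 75/214
merge 22/107 + 45/214 → 89/214
merge 25/107 + 75/214 → 125/214
merge 89/214 + 125/214 → 1
L = 45/214 + 75/214 + 89/214 + 125/214 + 1 = 274/107 ≈ 2.561 bits/symbol.

2.561 bits/symbol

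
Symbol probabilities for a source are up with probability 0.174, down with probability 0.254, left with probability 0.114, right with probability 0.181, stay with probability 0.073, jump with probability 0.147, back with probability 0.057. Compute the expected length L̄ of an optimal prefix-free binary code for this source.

Repeatedly combine the two least-probable nodes; the expected code length is the sum of the merged weights.
merge 57/1000 + 73/1000 → 13/100
merge 57/500 + 13/100 → 61/250
merge 147/1000 + 87/500 → 321/1000
merge 181/1000 + 61/250 → 17/40
merge 127/500 + 321/1000 → 23/40
merge 17/40 + 23/40 → 1
L = 13/100 + 61/250 + 321/1000 + 17/40 + 23/40 + 1 = 539/200 = 2.695 bits/symbol.

2.695 bits/symbol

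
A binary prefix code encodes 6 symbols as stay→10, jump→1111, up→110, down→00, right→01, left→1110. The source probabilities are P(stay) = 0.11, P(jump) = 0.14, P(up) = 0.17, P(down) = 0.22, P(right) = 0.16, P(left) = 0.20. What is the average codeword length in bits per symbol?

L̄ = Σ pᵢ·ℓᵢ = 0.11·2 + 0.14·4 + 0.17·3 + 0.22·2 + 0.16·2 + 0.20·4 = 2.85 bits/symbol.

2.85 bits/symbol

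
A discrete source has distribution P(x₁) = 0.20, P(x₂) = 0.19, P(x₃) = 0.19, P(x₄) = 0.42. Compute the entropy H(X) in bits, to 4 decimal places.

H = −Σ pᵢ log₂ pᵢ.
−0.20·log₂(0.20) = 0.4644
−0.19·log₂(0.19) = 0.4552
−0.19·log₂(0.19) = 0.4552
−0.42·log₂(0.42) = 0.5256
Sum ≈ 1.9005 → 1.9005 bits.

1.9005 bits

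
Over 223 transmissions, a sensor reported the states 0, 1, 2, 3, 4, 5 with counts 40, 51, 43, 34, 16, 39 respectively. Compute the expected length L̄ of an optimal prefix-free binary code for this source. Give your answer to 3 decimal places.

Probabilities are the counts divided by 223.
Repeatedly combine the two least-probable nodes; the expected code length is the sum of the merged weights.
merge 16/223 + 34/223 → 50/223
merge 39/223 + 40/223 → 79/223
merge 43/223 + 50/223 → 93/223
merge 51/223 + 79/223 → 130/223
merge 93/223 + 130/223 → 1
L = 50/223 + 79/223 + 93/223 + 130/223 + 1 = 575/223 ≈ 2.578 bits/symbol.

2.578 bits/symbol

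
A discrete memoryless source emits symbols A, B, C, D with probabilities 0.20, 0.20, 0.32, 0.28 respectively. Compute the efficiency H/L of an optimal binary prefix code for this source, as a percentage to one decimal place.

Entropy H = −Σ p log₂ p ≈ 1.9690 bits.
Huffman merges: 1/5+1/5→2/5; 7/25+8/25→3/5; 2/5+3/5→1. L = 2 ≈ 2.0000.
Efficiency = H/L = 1.9690/2.0000 = 98.5%.

98.5%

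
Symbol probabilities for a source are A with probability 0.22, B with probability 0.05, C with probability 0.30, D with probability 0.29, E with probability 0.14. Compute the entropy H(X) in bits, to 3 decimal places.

H = −Σ pᵢ log₂ pᵢ.
−0.22·log₂(0.22) = 0.4806
−0.05·log₂(0.05) = 0.2161
−0.30·log₂(0.30) = 0.5211
−0.29·log₂(0.29) = 0.5179
−0.14·log₂(0.14) = 0.3971
Sum ≈ 2.1328 → 2.133 bits.

2.133 bits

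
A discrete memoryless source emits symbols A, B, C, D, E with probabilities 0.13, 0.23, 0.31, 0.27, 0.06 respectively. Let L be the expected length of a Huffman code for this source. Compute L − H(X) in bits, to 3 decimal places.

Entropy H = −Σ p log₂ p ≈ 2.1477 bits.
Huffman merges: 3/50+13/100→19/100; 19/100+23/100→21/50; 27/100+31/100→29/50; 21/50+29/50→1. L = 219/100 ≈ 2.1900.
L − H = 2.1900 − 2.1477 = 0.042 bits.

0.042 bits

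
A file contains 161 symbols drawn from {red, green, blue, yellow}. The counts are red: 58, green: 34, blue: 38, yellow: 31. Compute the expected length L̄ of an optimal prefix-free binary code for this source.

2 bits/symbol

Probabilities are the counts divided by 161.
Repeatedly combine the two least-probable nodes; the expected code length is the sum of the merged weights.
merge 31/161 + 34/161 → 65/161
merge 38/161 + 58/161 → 96/161
merge 65/161 + 96/161 → 1
L = 65/161 + 96/161 + 1 = 2 bits/symbol.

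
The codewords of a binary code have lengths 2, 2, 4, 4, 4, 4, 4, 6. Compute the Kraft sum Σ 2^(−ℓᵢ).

With common denominator 2^6 = 64: Σ 2^(−ℓᵢ) = 16/64 + 16/64 + 4/64 + 4/64 + 4/64 + 4/64 + 4/64 + 1/64 = 53/64 = 0.828125.

0.828125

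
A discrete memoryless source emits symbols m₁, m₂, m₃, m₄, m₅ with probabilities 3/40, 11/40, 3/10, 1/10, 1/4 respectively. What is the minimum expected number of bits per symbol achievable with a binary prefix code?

2.175 bits/symbol

Repeatedly combine the two least-probable nodes; the expected code length is the sum of the merged weights.
merge 3/40 + 1/10 → 7/40
merge 7/40 + 1/4 → 17/40
merge 11/40 + 3/10 → 23/40
merge 17/40 + 23/40 → 1
L = 7/40 + 17/40 + 23/40 + 1 = 87/40 = 2.175 bits/symbol.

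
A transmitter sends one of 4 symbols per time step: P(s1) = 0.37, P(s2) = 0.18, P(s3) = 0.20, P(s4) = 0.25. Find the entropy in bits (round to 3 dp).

1.940 bits

H = −Σ pᵢ log₂ pᵢ.
−0.37·log₂(0.37) = 0.5307
−0.18·log₂(0.18) = 0.4453
−0.20·log₂(0.20) = 0.4644
−0.25·log₂(0.25) = 0.5000
Sum ≈ 1.9404 → 1.940 bits.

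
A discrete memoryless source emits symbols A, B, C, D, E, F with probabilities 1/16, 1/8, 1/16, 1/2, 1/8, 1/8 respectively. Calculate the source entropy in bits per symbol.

2.125 bits

Each probability is a power of 1/2, so log₂(1/p) is an integer.
H = Σ p·log₂(1/p) = 1/16·4 + 1/8·3 + 1/16·4 + 1/2·1 + 1/8·3 + 1/8·3 = 2.125 bits.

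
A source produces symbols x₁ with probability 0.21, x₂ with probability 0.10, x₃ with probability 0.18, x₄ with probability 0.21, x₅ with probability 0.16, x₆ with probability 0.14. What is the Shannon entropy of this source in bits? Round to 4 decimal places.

H = −Σ pᵢ log₂ pᵢ.
−0.21·log₂(0.21) = 0.4728
−0.10·log₂(0.10) = 0.3322
−0.18·log₂(0.18) = 0.4453
−0.21·log₂(0.21) = 0.4728
−0.16·log₂(0.16) = 0.4230
−0.14·log₂(0.14) = 0.3971
Sum ≈ 2.5433 → 2.5433 bits.

2.5433 bits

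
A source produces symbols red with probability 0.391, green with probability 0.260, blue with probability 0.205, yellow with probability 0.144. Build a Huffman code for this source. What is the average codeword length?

1.958 bits/symbol

Repeatedly combine the two least-probable nodes; the expected code length is the sum of the merged weights.
merge 18/125 + 41/200 → 349/1000
merge 13/50 + 349/1000 → 609/1000
merge 391/1000 + 609/1000 → 1
L = 349/1000 + 609/1000 + 1 = 979/500 = 1.958 bits/symbol.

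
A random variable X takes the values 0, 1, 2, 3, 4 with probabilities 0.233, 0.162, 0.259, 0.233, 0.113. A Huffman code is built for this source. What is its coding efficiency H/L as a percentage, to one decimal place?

99.6%

Entropy H = −Σ p log₂ p ≈ 2.2650 bits.
Huffman merges: 113/1000+81/500→11/40; 233/1000+233/1000→233/500; 259/1000+11/40→267/500; 233/500+267/500→1. L = 91/40 ≈ 2.2750.
Efficiency = H/L = 2.2650/2.2750 = 99.6%.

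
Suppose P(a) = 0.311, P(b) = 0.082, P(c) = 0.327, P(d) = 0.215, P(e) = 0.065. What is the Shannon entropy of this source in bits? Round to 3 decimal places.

2.080 bits

H = −Σ pᵢ log₂ pᵢ.
−0.311·log₂(0.311) = 0.5240
−0.082·log₂(0.082) = 0.2959
−0.327·log₂(0.327) = 0.5273
−0.215·log₂(0.215) = 0.4768
−0.065·log₂(0.065) = 0.2563
Sum ≈ 2.0804 → 2.080 bits.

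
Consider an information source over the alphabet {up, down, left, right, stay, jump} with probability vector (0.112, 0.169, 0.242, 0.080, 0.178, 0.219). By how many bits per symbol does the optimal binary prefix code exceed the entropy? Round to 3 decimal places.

0.042 bits

Entropy H = −Σ p log₂ p ≈ 2.4971 bits.
Huffman merges: 2/25+14/125→24/125; 169/1000+89/500→347/1000; 24/125+219/1000→411/1000; 121/500+347/1000→589/1000; 411/1000+589/1000→1. L = 2539/1000 ≈ 2.5390.
L − H = 2.5390 − 2.4971 = 0.042 bits.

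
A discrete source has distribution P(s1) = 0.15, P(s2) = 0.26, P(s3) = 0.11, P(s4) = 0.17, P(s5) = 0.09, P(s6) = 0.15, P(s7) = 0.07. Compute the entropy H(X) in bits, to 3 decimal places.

2.692 bits

H = −Σ pᵢ log₂ pᵢ.
−0.15·log₂(0.15) = 0.4105
−0.26·log₂(0.26) = 0.5053
−0.11·log₂(0.11) = 0.3503
−0.17·log₂(0.17) = 0.4346
−0.09·log₂(0.09) = 0.3127
−0.15·log₂(0.15) = 0.4105
−0.07·log₂(0.07) = 0.2686
Sum ≈ 2.6925 → 2.692 bits.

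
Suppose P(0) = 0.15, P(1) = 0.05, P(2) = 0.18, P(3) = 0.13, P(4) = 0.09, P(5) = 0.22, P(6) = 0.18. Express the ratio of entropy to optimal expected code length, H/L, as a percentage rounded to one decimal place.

98.3%

Entropy H = −Σ p log₂ p ≈ 2.6931 bits.
Huffman merges: 1/20+9/100→7/50; 13/100+7/50→27/100; 3/20+9/50→33/100; 9/50+11/50→2/5; 27/100+33/100→3/5; 2/5+3/5→1. L = 137/50 ≈ 2.7400.
Efficiency = H/L = 2.6931/2.7400 = 98.3%.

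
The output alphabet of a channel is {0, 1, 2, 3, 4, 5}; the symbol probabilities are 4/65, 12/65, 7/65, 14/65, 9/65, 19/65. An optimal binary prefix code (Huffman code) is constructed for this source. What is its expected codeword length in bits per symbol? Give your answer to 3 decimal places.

Repeatedly combine the two least-probable nodes; the expected code length is the sum of the merged weights.
merge 4/65 + 7/65 → 11/65
merge 9/65 + 11/65 → 4/13
merge 12/65 + 14/65 → 2/5
merge 19/65 + 4/13 → 3/5
merge 2/5 + 3/5 → 1
L = 11/65 + 4/13 + 2/5 + 3/5 + 1 = 161/65 ≈ 2.477 bits/symbol.

2.477 bits/symbol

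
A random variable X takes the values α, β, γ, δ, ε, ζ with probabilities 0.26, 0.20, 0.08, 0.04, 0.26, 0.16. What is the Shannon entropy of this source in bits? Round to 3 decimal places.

H = −Σ pᵢ log₂ pᵢ.
−0.26·log₂(0.26) = 0.5053
−0.20·log₂(0.20) = 0.4644
−0.08·log₂(0.08) = 0.2915
−0.04·log₂(0.04) = 0.1858
−0.26·log₂(0.26) = 0.5053
−0.16·log₂(0.16) = 0.4230
Sum ≈ 2.3752 → 2.375 bits.

2.375 bits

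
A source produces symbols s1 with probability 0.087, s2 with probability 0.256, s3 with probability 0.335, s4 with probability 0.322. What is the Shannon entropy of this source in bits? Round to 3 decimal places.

1.865 bits

H = −Σ pᵢ log₂ pᵢ.
−0.087·log₂(0.087) = 0.3065
−0.256·log₂(0.256) = 0.5032
−0.335·log₂(0.335) = 0.5286
−0.322·log₂(0.322) = 0.5264
Sum ≈ 1.8647 → 1.865 bits.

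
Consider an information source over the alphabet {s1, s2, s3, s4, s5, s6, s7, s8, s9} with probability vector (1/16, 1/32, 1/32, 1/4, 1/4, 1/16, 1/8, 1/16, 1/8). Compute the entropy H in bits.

Each probability is a power of 1/2, so log₂(1/p) is an integer.
H = Σ p·log₂(1/p) = 1/16·4 + 1/32·5 + 1/32·5 + 1/4·2 + 1/4·2 + 1/16·4 + 1/8·3 + 1/16·4 + 1/8·3 = 2.8125 bits.

2.8125 bits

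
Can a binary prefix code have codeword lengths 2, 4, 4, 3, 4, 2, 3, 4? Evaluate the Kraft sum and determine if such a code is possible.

With common denominator 2^4 = 16: Σ 2^(−ℓᵢ) = 4/16 + 1/16 + 1/16 + 2/16 + 1/16 + 4/16 + 2/16 + 1/16 = 16/16 = 1.
Kraft's inequality requires Σ ≤ 1; here Σ = 1 ≤ 1, so such a prefix code exists.

1; yes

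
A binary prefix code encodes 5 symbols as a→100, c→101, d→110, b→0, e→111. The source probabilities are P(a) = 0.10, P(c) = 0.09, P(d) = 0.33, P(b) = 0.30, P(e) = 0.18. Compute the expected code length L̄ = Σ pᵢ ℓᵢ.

L̄ = Σ pᵢ·ℓᵢ = 0.10·3 + 0.09·3 + 0.33·3 + 0.30·1 + 0.18·3 = 2.4 bits/symbol.

2.4 bits/symbol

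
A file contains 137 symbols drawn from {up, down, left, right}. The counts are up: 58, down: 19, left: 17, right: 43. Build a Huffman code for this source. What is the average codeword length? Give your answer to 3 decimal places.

1.839 bits/symbol

Probabilities are the counts divided by 137.
Repeatedly combine the two least-probable nodes; the expected code length is the sum of the merged weights.
merge 17/137 + 19/137 → 36/137
merge 36/137 + 43/137 → 79/137
merge 58/137 + 79/137 → 1
L = 36/137 + 79/137 + 1 = 252/137 ≈ 1.839 bits/symbol.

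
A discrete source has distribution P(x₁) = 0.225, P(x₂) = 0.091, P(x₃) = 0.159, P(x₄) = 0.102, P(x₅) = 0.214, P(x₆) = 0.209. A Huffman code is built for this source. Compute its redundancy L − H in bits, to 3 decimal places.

Entropy H = −Σ p log₂ p ≈ 2.5046 bits.
Huffman merges: 91/1000+51/500→193/1000; 159/1000+193/1000→44/125; 209/1000+107/500→423/1000; 9/40+44/125→577/1000; 423/1000+577/1000→1. L = 509/200 ≈ 2.5450.
L − H = 2.5450 − 2.5046 = 0.040 bits.

0.040 bits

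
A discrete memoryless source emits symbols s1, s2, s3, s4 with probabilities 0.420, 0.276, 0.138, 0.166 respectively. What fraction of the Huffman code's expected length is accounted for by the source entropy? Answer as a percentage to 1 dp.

98.9%

Entropy H = −Σ p log₂ p ≈ 1.8626 bits.
Huffman merges: 69/500+83/500→38/125; 69/250+38/125→29/50; 21/50+29/50→1. L = 471/250 ≈ 1.8840.
Efficiency = H/L = 1.8626/1.8840 = 98.9%.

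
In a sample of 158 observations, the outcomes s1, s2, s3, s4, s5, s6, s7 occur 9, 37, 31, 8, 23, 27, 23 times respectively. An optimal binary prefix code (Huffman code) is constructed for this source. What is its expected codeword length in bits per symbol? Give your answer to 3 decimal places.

Probabilities are the counts divided by 158.
Repeatedly combine the two least-probable nodes; the expected code length is the sum of the merged weights.
merge 4/79 + 9/158 → 17/158
merge 17/158 + 23/158 → 20/79
merge 23/158 + 27/158 → 25/79
merge 31/158 + 37/158 → 34/79
merge 20/79 + 25/79 → 45/79
merge 34/79 + 45/79 → 1
L = 17/158 + 20/79 + 25/79 + 34/79 + 45/79 + 1 = 423/158 ≈ 2.677 bits/symbol.

2.677 bits/symbol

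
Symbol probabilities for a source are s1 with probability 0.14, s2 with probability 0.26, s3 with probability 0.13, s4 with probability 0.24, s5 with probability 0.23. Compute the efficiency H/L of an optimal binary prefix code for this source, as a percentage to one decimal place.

Entropy H = −Σ p log₂ p ≈ 2.2668 bits.
Huffman merges: 13/100+7/50→27/100; 23/100+6/25→47/100; 13/50+27/100→53/100; 47/100+53/100→1. L = 227/100 ≈ 2.2700.
Efficiency = H/L = 2.2668/2.2700 = 99.9%.

99.9%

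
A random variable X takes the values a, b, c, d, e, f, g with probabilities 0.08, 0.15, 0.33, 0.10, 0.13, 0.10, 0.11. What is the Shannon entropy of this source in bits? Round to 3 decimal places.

2.627 bits

H = −Σ pᵢ log₂ pᵢ.
−0.08·log₂(0.08) = 0.2915
−0.15·log₂(0.15) = 0.4105
−0.33·log₂(0.33) = 0.5278
−0.10·log₂(0.10) = 0.3322
−0.13·log₂(0.13) = 0.3826
−0.10·log₂(0.10) = 0.3322
−0.11·log₂(0.11) = 0.3503
Sum ≈ 2.6272 → 2.627 bits.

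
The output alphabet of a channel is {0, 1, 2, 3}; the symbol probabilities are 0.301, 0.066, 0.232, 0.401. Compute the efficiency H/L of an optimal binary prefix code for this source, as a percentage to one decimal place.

Entropy H = −Σ p log₂ p ≈ 1.7979 bits.
Huffman merges: 33/500+29/125→149/500; 149/500+301/1000→599/1000; 401/1000+599/1000→1. L = 1897/1000 ≈ 1.8970.
Efficiency = H/L = 1.7979/1.8970 = 94.8%.

94.8%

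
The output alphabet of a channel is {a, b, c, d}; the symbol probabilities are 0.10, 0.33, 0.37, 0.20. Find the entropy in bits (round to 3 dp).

H = −Σ pᵢ log₂ pᵢ.
−0.10·log₂(0.10) = 0.3322
−0.33·log₂(0.33) = 0.5278
−0.37·log₂(0.37) = 0.5307
−0.20·log₂(0.20) = 0.4644
Sum ≈ 1.8551 → 1.855 bits.

1.855 bits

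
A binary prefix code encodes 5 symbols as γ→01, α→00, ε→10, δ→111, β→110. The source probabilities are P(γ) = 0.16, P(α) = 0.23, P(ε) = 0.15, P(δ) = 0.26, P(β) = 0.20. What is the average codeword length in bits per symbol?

2.46 bits/symbol

L̄ = Σ pᵢ·ℓᵢ = 0.16·2 + 0.23·2 + 0.15·2 + 0.26·3 + 0.20·3 = 2.46 bits/symbol.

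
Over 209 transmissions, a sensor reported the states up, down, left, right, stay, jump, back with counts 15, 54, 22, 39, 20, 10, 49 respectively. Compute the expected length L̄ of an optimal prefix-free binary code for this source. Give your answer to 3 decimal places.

Probabilities are the counts divided by 209.
Repeatedly combine the two least-probable nodes; the expected code length is the sum of the merged weights.
merge 10/209 + 15/209 → 25/209
merge 20/209 + 2/19 → 42/209
merge 25/209 + 39/209 → 64/209
merge 42/209 + 49/209 → 91/209
merge 54/209 + 64/209 → 118/209
merge 91/209 + 118/209 → 1
L = 25/209 + 42/209 + 64/209 + 91/209 + 118/209 + 1 = 549/209 ≈ 2.627 bits/symbol.

2.627 bits/symbol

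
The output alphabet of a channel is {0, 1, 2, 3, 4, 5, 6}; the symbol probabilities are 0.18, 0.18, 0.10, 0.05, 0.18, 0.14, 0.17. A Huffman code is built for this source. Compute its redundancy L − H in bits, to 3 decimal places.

0.074 bits

Entropy H = −Σ p log₂ p ≈ 2.7159 bits.
Huffman merges: 1/20+1/10→3/20; 7/50+3/20→29/100; 17/100+9/50→7/20; 9/50+9/50→9/25; 29/100+7/20→16/25; 9/25+16/25→1. L = 279/100 ≈ 2.7900.
L − H = 2.7900 − 2.7159 = 0.074 bits.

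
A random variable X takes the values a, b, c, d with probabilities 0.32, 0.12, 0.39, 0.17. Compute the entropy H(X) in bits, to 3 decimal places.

H = −Σ pᵢ log₂ pᵢ.
−0.32·log₂(0.32) = 0.5260
−0.12·log₂(0.12) = 0.3671
−0.39·log₂(0.39) = 0.5298
−0.17·log₂(0.17) = 0.4346
Sum ≈ 1.8575 → 1.857 bits.

1.857 bits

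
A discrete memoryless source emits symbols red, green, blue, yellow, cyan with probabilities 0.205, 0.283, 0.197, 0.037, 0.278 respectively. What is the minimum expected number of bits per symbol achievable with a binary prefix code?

2.234 bits/symbol

Repeatedly combine the two least-probable nodes; the expected code length is the sum of the merged weights.
merge 37/1000 + 197/1000 → 117/500
merge 41/200 + 117/500 → 439/1000
merge 139/500 + 283/1000 → 561/1000
merge 439/1000 + 561/1000 → 1
L = 117/500 + 439/1000 + 561/1000 + 1 = 1117/500 = 2.234 bits/symbol.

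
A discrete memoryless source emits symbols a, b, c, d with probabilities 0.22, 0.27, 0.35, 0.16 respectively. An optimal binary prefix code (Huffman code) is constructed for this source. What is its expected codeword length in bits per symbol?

2 bits/symbol

Repeatedly combine the two least-probable nodes; the expected code length is the sum of the merged weights.
merge 4/25 + 11/50 → 19/50
merge 27/100 + 7/20 → 31/50
merge 19/50 + 31/50 → 1
L = 19/50 + 31/50 + 1 = 2 bits/symbol.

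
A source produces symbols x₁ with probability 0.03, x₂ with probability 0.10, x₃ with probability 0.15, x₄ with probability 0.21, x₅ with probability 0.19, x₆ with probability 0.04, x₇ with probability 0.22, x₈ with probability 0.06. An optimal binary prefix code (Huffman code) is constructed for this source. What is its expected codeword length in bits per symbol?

Repeatedly combine the two least-probable nodes; the expected code length is the sum of the merged weights.
merge 3/100 + 1/25 → 7/100
merge 3/50 + 7/100 → 13/100
merge 1/10 + 13/100 → 23/100
merge 3/20 + 19/100 → 17/50
merge 21/100 + 11/50 → 43/100
merge 23/100 + 17/50 → 57/100
merge 43/100 + 57/100 → 1
L = 7/100 + 13/100 + 23/100 + 17/50 + 43/100 + 57/100 + 1 = 277/100 = 2.77 bits/symbol.

2.77 bits/symbol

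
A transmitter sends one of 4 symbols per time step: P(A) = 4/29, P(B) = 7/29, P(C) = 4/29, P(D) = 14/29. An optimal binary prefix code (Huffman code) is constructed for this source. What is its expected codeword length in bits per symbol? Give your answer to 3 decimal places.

1.793 bits/symbol

Repeatedly combine the two least-probable nodes; the expected code length is the sum of the merged weights.
merge 4/29 + 4/29 → 8/29
merge 7/29 + 8/29 → 15/29
merge 14/29 + 15/29 → 1
L = 8/29 + 15/29 + 1 = 52/29 ≈ 1.793 bits/symbol.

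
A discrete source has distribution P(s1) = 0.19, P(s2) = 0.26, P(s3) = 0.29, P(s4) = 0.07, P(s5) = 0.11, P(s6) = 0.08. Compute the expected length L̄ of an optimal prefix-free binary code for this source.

Repeatedly combine the two least-probable nodes; the expected code length is the sum of the merged weights.
merge 7/100 + 2/25 → 3/20
merge 11/100 + 3/20 → 13/50
merge 19/100 + 13/50 → 9/20
merge 13/50 + 29/100 → 11/20
merge 9/20 + 11/20 → 1
L = 3/20 + 13/50 + 9/20 + 11/20 + 1 = 241/100 = 2.41 bits/symbol.

2.41 bits/symbol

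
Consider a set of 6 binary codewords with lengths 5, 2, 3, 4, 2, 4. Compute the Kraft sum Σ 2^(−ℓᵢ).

With common denominator 2^5 = 32: Σ 2^(−ℓᵢ) = 1/32 + 8/32 + 4/32 + 2/32 + 8/32 + 2/32 = 25/32 = 0.78125.

0.78125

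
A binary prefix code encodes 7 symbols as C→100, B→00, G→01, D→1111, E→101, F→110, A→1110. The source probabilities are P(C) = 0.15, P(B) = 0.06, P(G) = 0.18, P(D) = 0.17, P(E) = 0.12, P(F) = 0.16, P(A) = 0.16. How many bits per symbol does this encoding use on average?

L̄ = Σ pᵢ·ℓᵢ = 0.15·3 + 0.06·2 + 0.18·2 + 0.17·4 + 0.12·3 + 0.16·3 + 0.16·4 = 3.09 bits/symbol.

3.09 bits/symbol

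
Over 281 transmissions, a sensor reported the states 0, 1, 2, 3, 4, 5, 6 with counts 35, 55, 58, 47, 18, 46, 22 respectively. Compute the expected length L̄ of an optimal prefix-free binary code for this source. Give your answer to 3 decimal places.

2.740 bits/symbol

Probabilities are the counts divided by 281.
Repeatedly combine the two least-probable nodes; the expected code length is the sum of the merged weights.
merge 18/281 + 22/281 → 40/281
merge 35/281 + 40/281 → 75/281
merge 46/281 + 47/281 → 93/281
merge 55/281 + 58/281 → 113/281
merge 75/281 + 93/281 → 168/281
merge 113/281 + 168/281 → 1
L = 40/281 + 75/281 + 93/281 + 113/281 + 168/281 + 1 = 770/281 ≈ 2.740 bits/symbol.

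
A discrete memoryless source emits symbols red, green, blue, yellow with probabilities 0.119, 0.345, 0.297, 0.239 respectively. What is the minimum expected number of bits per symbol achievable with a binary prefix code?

Repeatedly combine the two least-probable nodes; the expected code length is the sum of the merged weights.
merge 119/1000 + 239/1000 → 179/500
merge 297/1000 + 69/200 → 321/500
merge 179/500 + 321/500 → 1
L = 179/500 + 321/500 + 1 = 2 bits/symbol.

2 bits/symbol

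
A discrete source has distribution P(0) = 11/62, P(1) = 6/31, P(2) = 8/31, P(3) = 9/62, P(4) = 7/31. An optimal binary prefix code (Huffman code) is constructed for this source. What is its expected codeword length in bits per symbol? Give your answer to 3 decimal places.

Repeatedly combine the two least-probable nodes; the expected code length is the sum of the merged weights.
merge 9/62 + 11/62 → 10/31
merge 6/31 + 7/31 → 13/31
merge 8/31 + 10/31 → 18/31
merge 13/31 + 18/31 → 1
L = 10/31 + 13/31 + 18/31 + 1 = 72/31 ≈ 2.323 bits/symbol.

2.323 bits/symbol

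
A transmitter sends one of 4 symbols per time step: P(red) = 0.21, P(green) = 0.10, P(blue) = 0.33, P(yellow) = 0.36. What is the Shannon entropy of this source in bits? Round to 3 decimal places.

H = −Σ pᵢ log₂ pᵢ.
−0.21·log₂(0.21) = 0.4728
−0.10·log₂(0.10) = 0.3322
−0.33·log₂(0.33) = 0.5278
−0.36·log₂(0.36) = 0.5306
Sum ≈ 1.8635 → 1.863 bits.

1.863 bits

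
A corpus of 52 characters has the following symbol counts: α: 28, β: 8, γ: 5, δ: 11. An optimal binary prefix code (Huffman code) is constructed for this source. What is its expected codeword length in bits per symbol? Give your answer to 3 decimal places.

Probabilities are the counts divided by 52.
Repeatedly combine the two least-probable nodes; the expected code length is the sum of the merged weights.
merge 5/52 + 2/13 → 1/4
merge 11/52 + 1/4 → 6/13
merge 6/13 + 7/13 → 1
L = 1/4 + 6/13 + 1 = 89/52 ≈ 1.712 bits/symbol.

1.712 bits/symbol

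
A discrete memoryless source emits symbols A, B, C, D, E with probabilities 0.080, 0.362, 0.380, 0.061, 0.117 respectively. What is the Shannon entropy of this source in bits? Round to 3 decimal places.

H = −Σ pᵢ log₂ pᵢ.
−0.080·log₂(0.080) = 0.2915
−0.362·log₂(0.362) = 0.5307
−0.380·log₂(0.380) = 0.5305
−0.061·log₂(0.061) = 0.2461
−0.117·log₂(0.117) = 0.3622
Sum ≈ 1.9609 → 1.961 bits.

1.961 bits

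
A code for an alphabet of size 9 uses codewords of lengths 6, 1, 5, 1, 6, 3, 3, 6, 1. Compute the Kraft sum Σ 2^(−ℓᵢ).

1.828125

With common denominator 2^6 = 64: Σ 2^(−ℓᵢ) = 1/64 + 32/64 + 2/64 + 32/64 + 1/64 + 8/64 + 8/64 + 1/64 + 32/64 = 117/64 = 1.828125.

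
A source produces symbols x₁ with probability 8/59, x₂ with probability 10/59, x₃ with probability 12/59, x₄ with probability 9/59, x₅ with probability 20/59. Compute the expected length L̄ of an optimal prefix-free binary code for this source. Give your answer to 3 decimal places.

2.288 bits/symbol

Repeatedly combine the two least-probable nodes; the expected code length is the sum of the merged weights.
merge 8/59 + 9/59 → 17/59
merge 10/59 + 12/59 → 22/59
merge 17/59 + 20/59 → 37/59
merge 22/59 + 37/59 → 1
L = 17/59 + 22/59 + 37/59 + 1 = 135/59 ≈ 2.288 bits/symbol.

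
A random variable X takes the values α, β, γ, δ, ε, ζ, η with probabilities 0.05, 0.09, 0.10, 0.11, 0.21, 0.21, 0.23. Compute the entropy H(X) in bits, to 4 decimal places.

H = −Σ pᵢ log₂ pᵢ.
−0.05·log₂(0.05) = 0.2161
−0.09·log₂(0.09) = 0.3127
−0.10·log₂(0.10) = 0.3322
−0.11·log₂(0.11) = 0.3503
−0.21·log₂(0.21) = 0.4728
−0.21·log₂(0.21) = 0.4728
−0.23·log₂(0.23) = 0.4877
Sum ≈ 2.6445 → 2.6445 bits.

2.6445 bits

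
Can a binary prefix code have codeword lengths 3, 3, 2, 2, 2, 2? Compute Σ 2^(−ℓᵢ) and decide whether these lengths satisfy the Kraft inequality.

1.25; no

With common denominator 2^3 = 8: Σ 2^(−ℓᵢ) = 1/8 + 1/8 + 2/8 + 2/8 + 2/8 + 2/8 = 10/8 = 1.25.
Kraft's inequality requires Σ ≤ 1; here Σ = 1.25 > 1, so no such prefix code exists.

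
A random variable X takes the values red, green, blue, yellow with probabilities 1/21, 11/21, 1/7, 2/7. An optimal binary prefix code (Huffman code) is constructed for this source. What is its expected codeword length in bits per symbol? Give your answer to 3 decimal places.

Repeatedly combine the two least-probable nodes; the expected code length is the sum of the merged weights.
merge 1/21 + 1/7 → 4/21
merge 4/21 + 2/7 → 10/21
merge 10/21 + 11/21 → 1
L = 4/21 + 10/21 + 1 = 5/3 ≈ 1.667 bits/symbol.

1.667 bits/symbol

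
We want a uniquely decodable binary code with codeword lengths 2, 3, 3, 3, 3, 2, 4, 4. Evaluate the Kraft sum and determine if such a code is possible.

1.125; no

With common denominator 2^4 = 16: Σ 2^(−ℓᵢ) = 4/16 + 2/16 + 2/16 + 2/16 + 2/16 + 4/16 + 1/16 + 1/16 = 18/16 = 1.125.
Kraft's inequality requires Σ ≤ 1; here Σ = 1.125 > 1, so no such prefix code exists.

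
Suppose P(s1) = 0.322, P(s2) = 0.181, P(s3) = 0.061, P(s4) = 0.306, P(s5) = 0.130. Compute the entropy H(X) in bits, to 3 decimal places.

2.124 bits

H = −Σ pᵢ log₂ pᵢ.
−0.322·log₂(0.322) = 0.5264
−0.181·log₂(0.181) = 0.4463
−0.061·log₂(0.061) = 0.2461
−0.306·log₂(0.306) = 0.5228
−0.130·log₂(0.130) = 0.3826
Sum ≈ 2.1243 → 2.124 bits.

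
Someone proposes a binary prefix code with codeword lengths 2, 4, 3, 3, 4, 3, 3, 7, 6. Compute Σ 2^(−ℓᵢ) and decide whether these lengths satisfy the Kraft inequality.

0.8984375; yes

With common denominator 2^7 = 128: Σ 2^(−ℓᵢ) = 32/128 + 8/128 + 16/128 + 16/128 + 8/128 + 16/128 + 16/128 + 1/128 + 2/128 = 115/128 = 0.8984375.
Kraft's inequality requires Σ ≤ 1; here Σ = 0.8984375 ≤ 1, so such a prefix code exists.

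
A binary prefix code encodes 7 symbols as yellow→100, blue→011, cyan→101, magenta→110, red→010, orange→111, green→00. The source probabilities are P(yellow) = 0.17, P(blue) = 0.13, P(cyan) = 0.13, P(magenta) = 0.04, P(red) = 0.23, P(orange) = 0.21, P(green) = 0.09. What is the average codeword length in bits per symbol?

2.91 bits/symbol

L̄ = Σ pᵢ·ℓᵢ = 0.17·3 + 0.13·3 + 0.13·3 + 0.04·3 + 0.23·3 + 0.21·3 + 0.09·2 = 2.91 bits/symbol.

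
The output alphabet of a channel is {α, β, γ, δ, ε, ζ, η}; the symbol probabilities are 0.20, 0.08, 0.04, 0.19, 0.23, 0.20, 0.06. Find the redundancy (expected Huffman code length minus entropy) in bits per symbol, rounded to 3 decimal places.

0.058 bits

Entropy H = −Σ p log₂ p ≈ 2.5925 bits.
Huffman merges: 1/25+3/50→1/10; 2/25+1/10→9/50; 9/50+19/100→37/100; 1/5+1/5→2/5; 23/100+37/100→3/5; 2/5+3/5→1. L = 53/20 ≈ 2.6500.
L − H = 2.6500 − 2.5925 = 0.058 bits.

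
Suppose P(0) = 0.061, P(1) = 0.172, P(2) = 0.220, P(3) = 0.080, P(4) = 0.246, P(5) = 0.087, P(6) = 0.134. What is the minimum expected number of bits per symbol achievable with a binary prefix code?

Repeatedly combine the two least-probable nodes; the expected code length is the sum of the merged weights.
merge 61/1000 + 2/25 → 141/1000
merge 87/1000 + 67/500 → 221/1000
merge 141/1000 + 43/250 → 313/1000
merge 11/50 + 221/1000 → 441/1000
merge 123/500 + 313/1000 → 559/1000
merge 441/1000 + 559/1000 → 1
L = 141/1000 + 221/1000 + 313/1000 + 441/1000 + 559/1000 + 1 = 107/40 = 2.675 bits/symbol.

2.675 bits/symbol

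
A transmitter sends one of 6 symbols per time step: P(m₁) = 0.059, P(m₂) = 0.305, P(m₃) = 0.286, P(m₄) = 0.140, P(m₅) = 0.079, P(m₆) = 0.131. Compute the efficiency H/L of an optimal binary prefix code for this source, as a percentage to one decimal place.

Entropy H = −Σ p log₂ p ≈ 2.3504 bits.
Huffman merges: 59/1000+79/1000→69/500; 131/1000+69/500→269/1000; 7/50+269/1000→409/1000; 143/500+61/200→591/1000; 409/1000+591/1000→1. L = 2407/1000 ≈ 2.4070.
Efficiency = H/L = 2.3504/2.4070 = 97.7%.

97.7%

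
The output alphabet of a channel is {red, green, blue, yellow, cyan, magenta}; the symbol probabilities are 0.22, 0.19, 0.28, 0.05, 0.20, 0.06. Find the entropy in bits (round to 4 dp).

2.3740 bits

H = −Σ pᵢ log₂ pᵢ.
−0.22·log₂(0.22) = 0.4806
−0.19·log₂(0.19) = 0.4552
−0.28·log₂(0.28) = 0.5142
−0.05·log₂(0.05) = 0.2161
−0.20·log₂(0.20) = 0.4644
−0.06·log₂(0.06) = 0.2435
Sum ≈ 2.3740 → 2.3740 bits.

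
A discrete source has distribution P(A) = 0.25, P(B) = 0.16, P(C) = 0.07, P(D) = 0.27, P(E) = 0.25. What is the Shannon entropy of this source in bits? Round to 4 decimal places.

H = −Σ pᵢ log₂ pᵢ.
−0.25·log₂(0.25) = 0.5000
−0.16·log₂(0.16) = 0.4230
−0.07·log₂(0.07) = 0.2686
−0.27·log₂(0.27) = 0.5100
−0.25·log₂(0.25) = 0.5000
Sum ≈ 2.2016 → 2.2016 bits.

2.2016 bits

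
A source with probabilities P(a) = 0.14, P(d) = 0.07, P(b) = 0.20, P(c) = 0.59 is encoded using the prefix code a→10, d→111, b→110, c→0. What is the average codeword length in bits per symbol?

1.68 bits/symbol

L̄ = Σ pᵢ·ℓᵢ = 0.14·2 + 0.07·3 + 0.20·3 + 0.59·1 = 1.68 bits/symbol.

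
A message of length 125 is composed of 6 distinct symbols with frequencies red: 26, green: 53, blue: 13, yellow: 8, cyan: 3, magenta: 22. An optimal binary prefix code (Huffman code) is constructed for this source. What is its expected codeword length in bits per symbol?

2.224 bits/symbol

Probabilities are the counts divided by 125.
Repeatedly combine the two least-probable nodes; the expected code length is the sum of the merged weights.
merge 3/125 + 8/125 → 11/125
merge 11/125 + 13/125 → 24/125
merge 22/125 + 24/125 → 46/125
merge 26/125 + 46/125 → 72/125
merge 53/125 + 72/125 → 1
L = 11/125 + 24/125 + 46/125 + 72/125 + 1 = 278/125 = 2.224 bits/symbol.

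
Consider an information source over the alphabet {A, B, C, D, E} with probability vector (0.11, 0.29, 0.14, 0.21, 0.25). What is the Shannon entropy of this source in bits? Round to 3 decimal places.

2.238 bits

H = −Σ pᵢ log₂ pᵢ.
−0.11·log₂(0.11) = 0.3503
−0.29·log₂(0.29) = 0.5179
−0.14·log₂(0.14) = 0.3971
−0.21·log₂(0.21) = 0.4728
−0.25·log₂(0.25) = 0.5000
Sum ≈ 2.2381 → 2.238 bits.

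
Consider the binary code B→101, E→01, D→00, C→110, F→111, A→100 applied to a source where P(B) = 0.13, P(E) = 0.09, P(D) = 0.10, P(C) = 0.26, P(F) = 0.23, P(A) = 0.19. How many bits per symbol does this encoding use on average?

2.81 bits/symbol

L̄ = Σ pᵢ·ℓᵢ = 0.13·3 + 0.09·2 + 0.10·2 + 0.26·3 + 0.23·3 + 0.19·3 = 2.81 bits/symbol.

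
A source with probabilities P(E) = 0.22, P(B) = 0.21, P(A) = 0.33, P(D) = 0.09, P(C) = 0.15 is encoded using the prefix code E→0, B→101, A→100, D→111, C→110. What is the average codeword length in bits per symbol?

L̄ = Σ pᵢ·ℓᵢ = 0.22·1 + 0.21·3 + 0.33·3 + 0.09·3 + 0.15·3 = 2.56 bits/symbol.

2.56 bits/symbol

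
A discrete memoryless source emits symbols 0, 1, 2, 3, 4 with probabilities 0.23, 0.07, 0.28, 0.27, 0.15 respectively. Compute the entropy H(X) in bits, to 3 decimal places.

H = −Σ pᵢ log₂ pᵢ.
−0.23·log₂(0.23) = 0.4877
−0.07·log₂(0.07) = 0.2686
−0.28·log₂(0.28) = 0.5142
−0.27·log₂(0.27) = 0.5100
−0.15·log₂(0.15) = 0.4105
Sum ≈ 2.1910 → 2.191 bits.

2.191 bits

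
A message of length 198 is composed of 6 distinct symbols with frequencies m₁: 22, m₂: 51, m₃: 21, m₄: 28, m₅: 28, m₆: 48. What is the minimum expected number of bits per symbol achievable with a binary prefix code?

2.5 bits/symbol

Probabilities are the counts divided by 198.
Repeatedly combine the two least-probable nodes; the expected code length is the sum of the merged weights.
merge 7/66 + 1/9 → 43/198
merge 14/99 + 14/99 → 28/99
merge 43/198 + 8/33 → 91/198
merge 17/66 + 28/99 → 107/198
merge 91/198 + 107/198 → 1
L = 43/198 + 28/99 + 91/198 + 107/198 + 1 = 5/2 = 2.5 bits/symbol.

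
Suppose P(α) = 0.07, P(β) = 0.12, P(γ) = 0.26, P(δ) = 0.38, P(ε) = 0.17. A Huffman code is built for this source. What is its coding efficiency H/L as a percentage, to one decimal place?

Entropy H = −Σ p log₂ p ≈ 2.1060 bits.
Huffman merges: 7/100+3/25→19/100; 17/100+19/100→9/25; 13/50+9/25→31/50; 19/50+31/50→1. L = 217/100 ≈ 2.1700.
Efficiency = H/L = 2.1060/2.1700 = 97.0%.

97.0%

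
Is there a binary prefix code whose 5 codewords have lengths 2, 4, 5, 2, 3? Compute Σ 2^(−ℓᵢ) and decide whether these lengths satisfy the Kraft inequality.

0.71875; yes

With common denominator 2^5 = 32: Σ 2^(−ℓᵢ) = 8/32 + 2/32 + 1/32 + 8/32 + 4/32 = 23/32 = 0.71875.
Kraft's inequality requires Σ ≤ 1; here Σ = 0.71875 ≤ 1, so such a prefix code exists.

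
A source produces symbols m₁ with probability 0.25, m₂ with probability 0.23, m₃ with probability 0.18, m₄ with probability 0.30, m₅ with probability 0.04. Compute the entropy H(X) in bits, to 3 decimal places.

H = −Σ pᵢ log₂ pᵢ.
−0.25·log₂(0.25) = 0.5000
−0.23·log₂(0.23) = 0.4877
−0.18·log₂(0.18) = 0.4453
−0.30·log₂(0.30) = 0.5211
−0.04·log₂(0.04) = 0.1858
Sum ≈ 2.1398 → 2.140 bits.

2.140 bits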